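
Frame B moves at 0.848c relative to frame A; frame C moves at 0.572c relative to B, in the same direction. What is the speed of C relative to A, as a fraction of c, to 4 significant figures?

u ≈ 0.9562c

Compose boost 2: (0.572 + 0.848)/(1 + 0.572×0.848) = 1.420/1.48506 = 0.9562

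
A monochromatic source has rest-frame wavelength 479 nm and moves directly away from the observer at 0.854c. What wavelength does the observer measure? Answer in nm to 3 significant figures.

Relativistic Doppler: λ_obs = λ_src √((1+β)/(1−β))
= 479 × √(1.8540/0.14600) = 479 × 3.5635 = 1710 nm

λ_obs ≈ 1710 nm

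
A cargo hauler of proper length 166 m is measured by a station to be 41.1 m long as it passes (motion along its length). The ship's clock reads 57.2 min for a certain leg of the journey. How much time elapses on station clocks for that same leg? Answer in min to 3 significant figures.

Length contraction ⇒ γ = L₀/L = 166/41.1 = 4.0389
Time dilation: Δt = γτ₀ = 4.0389 × 57.2 min = 231 min

Δt ≈ 231 min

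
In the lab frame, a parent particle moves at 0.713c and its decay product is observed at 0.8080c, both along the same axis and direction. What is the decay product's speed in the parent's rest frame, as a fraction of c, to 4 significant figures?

Inverse velocity addition: u' = (u − v)/(1 − uv/c²)
= (0.8080 − 0.713)/(1 − 0.8080×0.713) = 0.09500/0.423896 = 0.2241

u' ≈ 0.2241c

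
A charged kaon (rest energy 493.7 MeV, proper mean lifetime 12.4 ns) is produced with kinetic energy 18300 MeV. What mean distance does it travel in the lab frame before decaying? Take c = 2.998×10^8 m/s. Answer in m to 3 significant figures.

γ = 1 + K/(m₀c²) = 1 + 18300/493.7 = 38.067
β = √(1 − 1/γ²) = 0.99965
Dilated lifetime: γτ₀ = 38.067 × 12.4 ns = 472.03 ns
d = βc·γτ₀ = 0.99965 × (2.998×10^8 m/s) × 4.7203×10^-7 s = 141 m

d ≈ 141 m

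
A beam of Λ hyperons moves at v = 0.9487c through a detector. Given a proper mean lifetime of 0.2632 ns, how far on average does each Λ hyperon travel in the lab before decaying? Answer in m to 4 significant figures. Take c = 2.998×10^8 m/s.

d ≈ 0.2368 m

γ = 1/√(1 − 0.9487²) = 3.16278
Dilated lifetime: Δt = γτ₀ = 3.16278 × 0.2632 ns = 0.832443 ns
d = vΔt = 0.9487c × 0.832443 ns = 2.84420×10^8 m/s × 8.32443×10^-10 s = 0.2368 m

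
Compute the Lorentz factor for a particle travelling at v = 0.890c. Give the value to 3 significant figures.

γ ≈ 2.19

γ = 1/√(1 − β²) = 1/√(1 − 0.890²) = 1/√(0.20790) = 2.19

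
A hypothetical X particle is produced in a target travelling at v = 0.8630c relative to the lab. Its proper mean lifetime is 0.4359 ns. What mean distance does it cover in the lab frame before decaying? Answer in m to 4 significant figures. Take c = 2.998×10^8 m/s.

γ = 1/√(1 − 0.8630²) = 1.97940
Dilated lifetime: Δt = γτ₀ = 1.97940 × 0.4359 ns = 0.862820 ns
d = vΔt = 0.8630c × 0.862820 ns = 2.58727×10^8 m/s × 8.62820×10^-10 s = 0.2232 m

d ≈ 0.2232 m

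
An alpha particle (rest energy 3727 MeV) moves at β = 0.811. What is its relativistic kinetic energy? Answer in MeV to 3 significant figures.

K ≈ 2640 MeV

γ = 1/√(1 − 0.811²) = 1.7093
K = (γ − 1)m₀c² = (1.7093 − 1) × 3727 MeV = 0.70927 × 3727 MeV = 2640 MeV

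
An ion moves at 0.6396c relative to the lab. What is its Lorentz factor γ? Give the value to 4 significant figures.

γ ≈ 1.301

γ = 1/√(1 − β²) = 1/√(1 − 0.6396²) = 1/√(0.590912) = 1.301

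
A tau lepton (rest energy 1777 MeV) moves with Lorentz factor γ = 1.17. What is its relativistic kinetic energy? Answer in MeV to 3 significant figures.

γ = 1.17 (given)
K = (γ − 1)m₀c² = (1.17 − 1) × 1777 MeV = 0.17000 × 1777 MeV = 302 MeV

K ≈ 302 MeV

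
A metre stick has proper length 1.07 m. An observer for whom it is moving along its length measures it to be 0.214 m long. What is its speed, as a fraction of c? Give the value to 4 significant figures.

γ = L₀/L = 1.07/0.214 = 5.00000
β = √(1 − 1/γ²) = 0.9798

β ≈ 0.9798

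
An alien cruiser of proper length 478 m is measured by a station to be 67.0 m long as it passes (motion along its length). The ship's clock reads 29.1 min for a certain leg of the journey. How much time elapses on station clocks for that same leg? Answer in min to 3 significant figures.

Length contraction ⇒ γ = L₀/L = 478/67.0 = 7.1343
Time dilation: Δt = γτ₀ = 7.1343 × 29.1 min = 208 min

Δt ≈ 208 min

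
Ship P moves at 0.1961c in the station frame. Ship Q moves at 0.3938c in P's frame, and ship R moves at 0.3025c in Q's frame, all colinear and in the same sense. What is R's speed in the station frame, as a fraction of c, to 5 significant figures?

Compose boost 2: (0.3938 + 0.1961)/(1 + 0.3938×0.1961) = 0.58990/1.077224 = 0.5476112
Compose boost 3: (0.3025 + 0.5476112)/(1 + 0.3025×0.5476112) = 0.8501112/1.165652 = 0.72930

u ≈ 0.72930c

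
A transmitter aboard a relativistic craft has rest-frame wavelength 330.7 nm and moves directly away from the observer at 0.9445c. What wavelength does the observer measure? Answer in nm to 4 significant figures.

λ_obs ≈ 1957 nm

Relativistic Doppler: λ_obs = λ_src √((1+β)/(1−β))
= 330.7 × √(1.94450/0.0555000) = 330.7 × 5.91912 = 1957 nm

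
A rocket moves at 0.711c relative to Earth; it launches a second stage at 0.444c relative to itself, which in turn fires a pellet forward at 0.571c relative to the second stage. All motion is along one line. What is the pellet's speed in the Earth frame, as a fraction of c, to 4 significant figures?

Compose boost 2: (0.444 + 0.711)/(1 + 0.444×0.711) = 1.155/1.31568 = 0.877870
Compose boost 3: (0.571 + 0.877870)/(1 + 0.571×0.877870) = 1.44887/1.50126 = 0.9651

u ≈ 0.9651c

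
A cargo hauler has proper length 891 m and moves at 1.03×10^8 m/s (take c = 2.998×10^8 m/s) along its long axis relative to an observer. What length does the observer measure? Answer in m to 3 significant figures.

β = v/c = 1.03×10^8 / 2.998×10^8 = 0.34356
γ = 1/√(1 − 0.34356²) = 1.0648
Length contraction: L = L₀/γ = 891/1.0648 = 837 m

L ≈ 837 m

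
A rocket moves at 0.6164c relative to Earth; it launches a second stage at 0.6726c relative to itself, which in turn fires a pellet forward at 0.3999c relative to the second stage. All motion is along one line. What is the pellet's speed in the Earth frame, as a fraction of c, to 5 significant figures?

u ≈ 0.96095c

Compose boost 2: (0.6726 + 0.6164)/(1 + 0.6726×0.6164) = 1.2890/1.414591 = 0.9112177
Compose boost 3: (0.3999 + 0.9112177)/(1 + 0.3999×0.9112177) = 1.311118/1.364396 = 0.96095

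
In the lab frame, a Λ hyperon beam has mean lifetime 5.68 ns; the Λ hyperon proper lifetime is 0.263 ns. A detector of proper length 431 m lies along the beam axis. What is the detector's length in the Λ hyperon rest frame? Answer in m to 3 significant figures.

Time dilation ⇒ γ = Δt/τ₀ = 5.68/0.263 = 21.597
Length contraction: L = L₀/γ = 431/21.597 = 20.0 m

L ≈ 20.0 m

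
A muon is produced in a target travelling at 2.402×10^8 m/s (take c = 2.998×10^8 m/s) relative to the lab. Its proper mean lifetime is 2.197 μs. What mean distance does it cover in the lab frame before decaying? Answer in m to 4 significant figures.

β = v/c = 2.402×10^8 / 2.998×10^8 = 0.801201
γ = 1/√(1 − 0.801201²) = 1.67114
Dilated lifetime: Δt = γτ₀ = 1.67114 × 2.197 μs = 3.67148 μs
d = vΔt = 0.801201c × 3.67148 μs = 2.40200×10^8 m/s × 3.67148×10^-6 s = 881.9 m

d ≈ 881.9 m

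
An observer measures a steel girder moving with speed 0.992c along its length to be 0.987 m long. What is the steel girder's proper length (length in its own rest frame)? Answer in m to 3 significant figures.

L₀ ≈ 7.82 m

γ = 1/√(1 − 0.992²) = 7.9216
L₀ = γL = 7.9216 × 0.987 = 7.82 m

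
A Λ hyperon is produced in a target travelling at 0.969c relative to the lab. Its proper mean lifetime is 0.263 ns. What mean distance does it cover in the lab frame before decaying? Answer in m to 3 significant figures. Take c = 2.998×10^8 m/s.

γ = 1/√(1 − 0.969²) = 4.0476
Dilated lifetime: Δt = γτ₀ = 4.0476 × 0.263 ns = 1.0645 ns
d = vΔt = 0.969c × 1.0645 ns = 2.9051×10^8 m/s × 1.0645×10^-9 s = 0.309 m

d ≈ 0.309 m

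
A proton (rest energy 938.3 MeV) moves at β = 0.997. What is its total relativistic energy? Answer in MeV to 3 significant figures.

E ≈ 12100 MeV

γ = 1/√(1 − 0.997²) = 12.920
E = γm₀c² = 12.920 × 938.3 MeV = 12100 MeV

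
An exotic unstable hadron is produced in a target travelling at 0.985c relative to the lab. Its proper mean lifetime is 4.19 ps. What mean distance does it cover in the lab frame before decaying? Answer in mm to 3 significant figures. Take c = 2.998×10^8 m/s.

d ≈ 7.17 mm

γ = 1/√(1 − 0.985²) = 5.7953
Dilated lifetime: Δt = γτ₀ = 5.7953 × 4.19 ps = 24.282 ps
d = vΔt = 0.985c × 24.282 ps = 2.9530×10^8 m/s × 2.4282×10^-11 s = 7.17 mm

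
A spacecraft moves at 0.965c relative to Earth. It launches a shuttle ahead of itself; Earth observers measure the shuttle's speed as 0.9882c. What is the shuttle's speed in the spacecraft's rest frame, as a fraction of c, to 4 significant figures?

u' ≈ 0.5001c

Inverse velocity addition: u' = (u − v)/(1 − uv/c²)
= (0.9882 − 0.965)/(1 − 0.9882×0.965) = 0.02320/0.0463870 = 0.5001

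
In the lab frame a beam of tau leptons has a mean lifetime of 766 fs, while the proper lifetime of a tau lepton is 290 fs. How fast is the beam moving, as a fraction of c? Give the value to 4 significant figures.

γ = Δt/τ₀ = 766/290 = 2.64138
β = √(1 − 1/γ²) = √(1 − 1/2.64138²) = 0.9256

β ≈ 0.9256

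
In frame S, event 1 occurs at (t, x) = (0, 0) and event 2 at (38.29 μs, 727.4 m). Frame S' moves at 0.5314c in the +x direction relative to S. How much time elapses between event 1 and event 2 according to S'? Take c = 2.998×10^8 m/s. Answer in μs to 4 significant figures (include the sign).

Δt' ≈ 43.68 μs

γ = 1/√(1 − 0.5314²) = 1.18047
Δt' = γ(Δt − vΔx/c²) = 1.18047 × (38.29 μs − 0.5314×727.4 m / (2.998×10^8 m/s))
= 1.18047 × (37.0007 μs) = 43.68 μs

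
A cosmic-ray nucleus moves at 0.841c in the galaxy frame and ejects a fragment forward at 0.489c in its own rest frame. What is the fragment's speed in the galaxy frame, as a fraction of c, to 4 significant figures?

Compose boost 2: (0.489 + 0.841)/(1 + 0.489×0.841) = 1.330/1.41125 = 0.9424

u ≈ 0.9424c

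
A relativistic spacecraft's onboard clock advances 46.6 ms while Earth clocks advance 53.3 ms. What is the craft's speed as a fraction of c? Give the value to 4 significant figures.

β ≈ 0.4854

γ = Δt/τ₀ = 53.3/46.6 = 1.14378
β = √(1 − 1/γ²) = √(1 − 1/1.14378²) = 0.4854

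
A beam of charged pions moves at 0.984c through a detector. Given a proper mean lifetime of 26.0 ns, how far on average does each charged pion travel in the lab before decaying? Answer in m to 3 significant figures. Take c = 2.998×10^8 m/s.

d ≈ 43.0 m

γ = 1/√(1 − 0.984²) = 5.6127
Dilated lifetime: Δt = γτ₀ = 5.6127 × 26.0 ns = 145.93 ns
d = vΔt = 0.984c × 145.93 ns = 2.9500×10^8 m/s × 1.4593×10^-7 s = 43.0 m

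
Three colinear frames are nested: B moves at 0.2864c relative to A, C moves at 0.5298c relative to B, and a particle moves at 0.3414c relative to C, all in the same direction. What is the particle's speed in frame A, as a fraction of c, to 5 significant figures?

Compose boost 2: (0.5298 + 0.2864)/(1 + 0.5298×0.2864) = 0.81620/1.151735 = 0.7086701
Compose boost 3: (0.3414 + 0.7086701)/(1 + 0.3414×0.7086701) = 1.050070/1.241940 = 0.84551

u ≈ 0.84551c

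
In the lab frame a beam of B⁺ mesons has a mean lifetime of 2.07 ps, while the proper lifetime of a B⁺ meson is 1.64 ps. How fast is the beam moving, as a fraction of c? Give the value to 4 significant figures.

β ≈ 0.6102

γ = Δt/τ₀ = 2.07/1.64 = 1.26220
β = √(1 − 1/γ²) = √(1 − 1/1.26220²) = 0.6102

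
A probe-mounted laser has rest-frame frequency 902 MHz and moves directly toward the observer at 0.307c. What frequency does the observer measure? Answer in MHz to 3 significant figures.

Relativistic Doppler: f_obs = f_src √((1+β)/(1−β))
= 902 × √(1.3070/0.69300) = 902 × 1.3733 = 1240 MHz

f_obs ≈ 1240 MHz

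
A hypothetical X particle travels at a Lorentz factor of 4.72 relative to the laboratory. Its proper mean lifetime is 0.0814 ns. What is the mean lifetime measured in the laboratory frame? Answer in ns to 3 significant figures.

γ = 4.72 (given)
Time dilation: Δt = γτ₀ = 4.72 × 0.0814 ns = 0.384 ns

Δt ≈ 0.384 ns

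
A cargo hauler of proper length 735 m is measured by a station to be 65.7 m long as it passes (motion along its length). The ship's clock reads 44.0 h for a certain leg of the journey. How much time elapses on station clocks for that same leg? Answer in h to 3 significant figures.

Length contraction ⇒ γ = L₀/L = 735/65.7 = 11.187
Time dilation: Δt = γτ₀ = 11.187 × 44.0 h = 492 h

Δt ≈ 492 h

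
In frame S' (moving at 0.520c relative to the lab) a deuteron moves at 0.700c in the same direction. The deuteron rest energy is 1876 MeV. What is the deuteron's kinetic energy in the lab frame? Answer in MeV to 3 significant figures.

K ≈ 2320 MeV

u_lab = (0.700 + 0.520)/(1 + 0.700×0.520) = 0.894428
γ = 1/√(1 − 0.894428²) = 2.2361
K = (γ − 1)m₀c² = (2.2361 − 1) × 1876 = 1.2361 × 1876 = 2320 MeV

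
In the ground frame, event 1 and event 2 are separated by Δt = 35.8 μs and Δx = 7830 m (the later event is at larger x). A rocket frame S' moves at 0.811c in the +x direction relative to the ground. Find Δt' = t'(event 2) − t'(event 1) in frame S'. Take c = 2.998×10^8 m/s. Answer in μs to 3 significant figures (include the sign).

Δt' ≈ 25.0 μs

γ = 1/√(1 − 0.811²) = 1.7093
Δt' = γ(Δt − vΔx/c²) = 1.7093 × (35.8 μs − 0.811×7830 m / (2.998×10^8 m/s))
= 1.7093 × (14.619 μs) = 25.0 μs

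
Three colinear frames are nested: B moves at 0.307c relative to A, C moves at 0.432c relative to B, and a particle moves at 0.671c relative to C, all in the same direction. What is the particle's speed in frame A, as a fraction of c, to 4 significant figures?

Compose boost 2: (0.432 + 0.307)/(1 + 0.432×0.307) = 0.7390/1.13262 = 0.652467
Compose boost 3: (0.671 + 0.652467)/(1 + 0.671×0.652467) = 1.32347/1.43781 = 0.9205

u ≈ 0.9205c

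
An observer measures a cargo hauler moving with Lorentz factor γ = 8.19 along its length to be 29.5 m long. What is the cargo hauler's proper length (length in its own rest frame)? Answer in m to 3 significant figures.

γ = 8.19 (given)
L₀ = γL = 8.19 × 29.5 = 242 m

L₀ ≈ 242 m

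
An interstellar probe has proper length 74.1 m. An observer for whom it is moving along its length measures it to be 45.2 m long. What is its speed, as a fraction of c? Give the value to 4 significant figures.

β ≈ 0.7924

γ = L₀/L = 74.1/45.2 = 1.63938
β = √(1 − 1/γ²) = 0.7924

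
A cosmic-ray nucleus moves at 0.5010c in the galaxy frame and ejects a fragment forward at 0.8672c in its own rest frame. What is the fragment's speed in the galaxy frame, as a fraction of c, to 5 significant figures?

u ≈ 0.95380c

Compose boost 2: (0.8672 + 0.5010)/(1 + 0.8672×0.5010) = 1.3682/1.434467 = 0.95380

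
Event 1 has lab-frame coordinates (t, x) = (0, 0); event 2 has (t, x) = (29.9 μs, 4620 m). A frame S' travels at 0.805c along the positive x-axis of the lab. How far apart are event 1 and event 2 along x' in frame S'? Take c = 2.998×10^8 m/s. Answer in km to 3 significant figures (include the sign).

Δx' ≈ -4.38 km

γ = 1/√(1 − 0.805²) = 1.6856
Δx' = γ(Δx − vΔt) = 1.6856 × (4620 m − 0.805×(2.998×10^8 m/s)×29.9×10^-6 s)
= 1.6856 × (-2596.0 m) = -4.38 km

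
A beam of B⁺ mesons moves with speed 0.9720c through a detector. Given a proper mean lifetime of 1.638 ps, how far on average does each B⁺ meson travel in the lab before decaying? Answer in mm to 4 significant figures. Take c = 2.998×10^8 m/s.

d ≈ 2.031 mm

γ = 1/√(1 − 0.9720²) = 4.25567
Dilated lifetime: Δt = γτ₀ = 4.25567 × 1.638 ps = 6.97078 ps
d = vΔt = 0.9720c × 6.97078 ps = 2.91406×10^8 m/s × 6.97078×10^-12 s = 2.031 mm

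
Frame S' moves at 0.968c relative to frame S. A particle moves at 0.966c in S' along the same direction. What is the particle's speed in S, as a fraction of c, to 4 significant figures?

u ≈ 0.9994c

Relativistic velocity addition: u = (u' + v)/(1 + u'v/c²)
= (0.966 + 0.968)/(1 + 0.966×0.968) = 1.934/1.93509 = 0.9994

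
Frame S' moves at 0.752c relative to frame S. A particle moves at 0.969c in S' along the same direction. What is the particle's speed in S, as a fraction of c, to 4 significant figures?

u ≈ 0.9956c

Relativistic velocity addition: u = (u' + v)/(1 + u'v/c²)
= (0.969 + 0.752)/(1 + 0.969×0.752) = 1.721/1.72869 = 0.9956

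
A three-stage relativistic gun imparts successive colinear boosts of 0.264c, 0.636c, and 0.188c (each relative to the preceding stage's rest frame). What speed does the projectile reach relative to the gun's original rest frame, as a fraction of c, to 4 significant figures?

u ≈ 0.8373c

Compose boost 2: (0.636 + 0.264)/(1 + 0.636×0.264) = 0.9000/1.16790 = 0.770611
Compose boost 3: (0.188 + 0.770611)/(1 + 0.188×0.770611) = 0.958611/1.14487 = 0.8373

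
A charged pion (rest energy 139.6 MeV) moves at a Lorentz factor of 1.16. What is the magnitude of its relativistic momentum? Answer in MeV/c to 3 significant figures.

β = √(1 − 1/γ²) = √(1 − 1/1.16²) = 0.50679
p = γβm₀c = 1.16 × 0.50679 × 139.6 MeV/c = 82.1 MeV/c

p ≈ 82.1 MeV/c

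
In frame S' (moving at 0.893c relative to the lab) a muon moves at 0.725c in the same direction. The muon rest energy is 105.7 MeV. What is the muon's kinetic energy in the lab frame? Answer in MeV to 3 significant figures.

K ≈ 456 MeV

u_lab = (0.725 + 0.893)/(1 + 0.725×0.893) = 0.982139
γ = 1/√(1 − 0.982139²) = 5.3147
K = (γ − 1)m₀c² = (5.3147 − 1) × 105.7 = 4.3147 × 105.7 = 456 MeV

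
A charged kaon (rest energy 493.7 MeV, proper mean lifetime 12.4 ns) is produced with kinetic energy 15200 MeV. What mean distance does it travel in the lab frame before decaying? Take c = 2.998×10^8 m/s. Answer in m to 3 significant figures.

γ = 1 + K/(m₀c²) = 1 + 15200/493.7 = 31.788
β = √(1 − 1/γ²) = 0.99951
Dilated lifetime: γτ₀ = 31.788 × 12.4 ns = 394.17 ns
d = βc·γτ₀ = 0.99951 × (2.998×10^8 m/s) × 3.9417×10^-7 s = 118 m

d ≈ 118 m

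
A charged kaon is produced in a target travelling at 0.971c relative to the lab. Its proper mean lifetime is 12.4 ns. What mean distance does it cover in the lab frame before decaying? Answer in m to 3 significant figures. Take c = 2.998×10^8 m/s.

γ = 1/√(1 − 0.971²) = 4.1827
Dilated lifetime: Δt = γτ₀ = 4.1827 × 12.4 ns = 51.866 ns
d = vΔt = 0.971c × 51.866 ns = 2.9111×10^8 m/s × 5.1866×10^-8 s = 15.1 m

d ≈ 15.1 m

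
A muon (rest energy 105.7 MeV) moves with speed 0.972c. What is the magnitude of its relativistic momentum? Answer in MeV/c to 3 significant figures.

γ = 1/√(1 − 0.972²) = 4.2557
p = γβm₀c = 4.2557 × 0.972 × 105.7 MeV/c = 437 MeV/c

p ≈ 437 MeV/c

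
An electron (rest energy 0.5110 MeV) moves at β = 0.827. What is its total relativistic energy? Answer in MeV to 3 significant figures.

E ≈ 0.909 MeV

γ = 1/√(1 − 0.827²) = 1.7787
E = γm₀c² = 1.7787 × 0.5110 MeV = 0.909 MeV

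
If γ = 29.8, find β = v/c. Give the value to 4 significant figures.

β ≈ 0.9994

β = √(1 − 1/γ²) = √(1 − 1/29.8²) = √(0.998874) = 0.9994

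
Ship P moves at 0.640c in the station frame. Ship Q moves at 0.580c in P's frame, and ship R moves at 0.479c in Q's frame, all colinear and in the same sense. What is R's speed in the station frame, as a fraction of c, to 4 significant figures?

Compose boost 2: (0.580 + 0.640)/(1 + 0.580×0.640) = 1.220/1.37120 = 0.889732
Compose boost 3: (0.479 + 0.889732)/(1 + 0.479×0.889732) = 1.36873/1.42618 = 0.9597

u ≈ 0.9597c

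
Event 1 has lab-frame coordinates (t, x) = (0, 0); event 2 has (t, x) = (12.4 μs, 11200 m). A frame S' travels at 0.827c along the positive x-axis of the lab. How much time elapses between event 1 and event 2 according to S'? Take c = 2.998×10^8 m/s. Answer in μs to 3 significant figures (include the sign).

γ = 1/√(1 − 0.827²) = 1.7787
Δt' = γ(Δt − vΔx/c²) = 1.7787 × (12.4 μs − 0.827×11200 m / (2.998×10^8 m/s))
= 1.7787 × (-18.495 μs) = -32.9 μs

Δt' ≈ -32.9 μs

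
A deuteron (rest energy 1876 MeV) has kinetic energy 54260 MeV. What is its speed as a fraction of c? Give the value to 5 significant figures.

γ = 1 + K/(m₀c²) = 1 + 54260/1876 = 29.92324
β = √(1 − 1/γ²) = 0.99944

β ≈ 0.99944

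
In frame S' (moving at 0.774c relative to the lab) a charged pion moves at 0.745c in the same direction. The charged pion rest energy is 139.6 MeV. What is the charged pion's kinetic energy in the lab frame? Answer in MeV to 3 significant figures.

u_lab = (0.745 + 0.774)/(1 + 0.745×0.774) = 0.963447
γ = 1/√(1 − 0.963447²) = 3.7328
K = (γ − 1)m₀c² = (3.7328 − 1) × 139.6 = 2.7328 × 139.6 = 381 MeV

K ≈ 381 MeV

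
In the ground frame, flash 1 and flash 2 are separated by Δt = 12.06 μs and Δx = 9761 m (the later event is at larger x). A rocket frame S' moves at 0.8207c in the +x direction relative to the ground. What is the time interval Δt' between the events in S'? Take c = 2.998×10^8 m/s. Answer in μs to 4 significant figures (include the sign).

γ = 1/√(1 − 0.8207²) = 1.75021
Δt' = γ(Δt − vΔx/c²) = 1.75021 × (12.06 μs − 0.8207×9761 m / (2.998×10^8 m/s))
= 1.75021 × (-14.6607 μs) = -25.66 μs

Δt' ≈ -25.66 μs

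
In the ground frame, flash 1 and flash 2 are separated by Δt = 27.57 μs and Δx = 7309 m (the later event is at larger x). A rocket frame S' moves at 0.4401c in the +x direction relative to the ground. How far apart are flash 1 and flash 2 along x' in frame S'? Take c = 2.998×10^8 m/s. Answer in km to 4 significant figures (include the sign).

Δx' ≈ 4.089 km

γ = 1/√(1 − 0.4401²) = 1.11365
Δx' = γ(Δx − vΔt) = 1.11365 × (7309 m − 0.4401×(2.998×10^8 m/s)×27.57×10^-6 s)
= 1.11365 × (3671.36 m) = 4.089 km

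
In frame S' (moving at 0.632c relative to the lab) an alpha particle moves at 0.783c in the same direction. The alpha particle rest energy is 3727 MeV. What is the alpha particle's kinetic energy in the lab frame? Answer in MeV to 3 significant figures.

u_lab = (0.783 + 0.632)/(1 + 0.783×0.632) = 0.946579
γ = 1/√(1 − 0.946579²) = 3.1011
K = (γ − 1)m₀c² = (3.1011 − 1) × 3727 = 2.1011 × 3727 = 7830 MeV

K ≈ 7830 MeV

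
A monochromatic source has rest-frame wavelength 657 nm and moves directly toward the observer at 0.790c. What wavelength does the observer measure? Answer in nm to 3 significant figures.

λ_obs ≈ 225 nm

Relativistic Doppler: λ_obs = λ_src √((1−β)/(1+β))
= 657 × √(0.21000/1.7900) = 657 × 0.34252 = 225 nm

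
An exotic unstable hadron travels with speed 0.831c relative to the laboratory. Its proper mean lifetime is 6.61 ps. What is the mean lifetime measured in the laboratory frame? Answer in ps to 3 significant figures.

Δt ≈ 11.9 ps

γ = 1/√(1 − 0.831²) = 1.7977
Time dilation: Δt = γτ₀ = 1.7977 × 6.61 ps = 11.9 ps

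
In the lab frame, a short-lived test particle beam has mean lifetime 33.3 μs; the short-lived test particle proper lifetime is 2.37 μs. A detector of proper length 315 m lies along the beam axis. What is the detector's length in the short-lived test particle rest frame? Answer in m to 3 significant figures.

Time dilation ⇒ γ = Δt/τ₀ = 33.3/2.37 = 14.051
Length contraction: L = L₀/γ = 315/14.051 = 22.4 m

L ≈ 22.4 m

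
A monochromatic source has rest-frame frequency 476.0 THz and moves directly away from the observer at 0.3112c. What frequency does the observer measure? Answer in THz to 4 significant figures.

f_obs ≈ 345.0 THz

Relativistic Doppler: f_obs = f_src √((1−β)/(1+β))
= 476.0 × √(0.688800/1.31120) = 476.0 × 0.724790 = 345.0 THz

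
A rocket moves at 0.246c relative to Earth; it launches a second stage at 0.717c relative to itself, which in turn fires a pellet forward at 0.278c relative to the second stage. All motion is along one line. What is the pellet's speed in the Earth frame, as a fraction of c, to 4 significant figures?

Compose boost 2: (0.717 + 0.246)/(1 + 0.717×0.246) = 0.9630/1.17638 = 0.818612
Compose boost 3: (0.278 + 0.818612)/(1 + 0.278×0.818612) = 1.09661/1.22757 = 0.8933

u ≈ 0.8933c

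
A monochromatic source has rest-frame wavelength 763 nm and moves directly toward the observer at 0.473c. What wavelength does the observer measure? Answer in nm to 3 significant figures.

Relativistic Doppler: λ_obs = λ_src √((1−β)/(1+β))
= 763 × √(0.52700/1.4730) = 763 × 0.59814 = 456 nm

λ_obs ≈ 456 nm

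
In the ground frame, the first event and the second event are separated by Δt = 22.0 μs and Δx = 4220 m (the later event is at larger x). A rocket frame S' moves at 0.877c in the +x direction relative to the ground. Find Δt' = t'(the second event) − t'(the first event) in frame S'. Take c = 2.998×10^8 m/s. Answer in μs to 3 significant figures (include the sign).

γ = 1/√(1 − 0.877²) = 2.0812
Δt' = γ(Δt − vΔx/c²) = 2.0812 × (22.0 μs − 0.877×4220 m / (2.998×10^8 m/s))
= 2.0812 × (9.6553 μs) = 20.1 μs

Δt' ≈ 20.1 μs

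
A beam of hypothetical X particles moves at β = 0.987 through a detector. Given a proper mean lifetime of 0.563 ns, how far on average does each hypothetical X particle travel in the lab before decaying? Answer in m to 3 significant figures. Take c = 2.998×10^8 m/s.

γ = 1/√(1 − 0.987²) = 6.2220
Dilated lifetime: Δt = γτ₀ = 6.2220 × 0.563 ns = 3.5030 ns
d = vΔt = 0.987c × 3.5030 ns = 2.9590×10^8 m/s × 3.5030×10^-9 s = 1.04 m

d ≈ 1.04 m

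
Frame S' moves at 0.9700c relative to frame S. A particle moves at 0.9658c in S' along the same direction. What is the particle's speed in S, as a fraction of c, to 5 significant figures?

u ≈ 0.99947c

Relativistic velocity addition: u = (u' + v)/(1 + u'v/c²)
= (0.9658 + 0.9700)/(1 + 0.9658×0.9700) = 1.9358/1.936826 = 0.99947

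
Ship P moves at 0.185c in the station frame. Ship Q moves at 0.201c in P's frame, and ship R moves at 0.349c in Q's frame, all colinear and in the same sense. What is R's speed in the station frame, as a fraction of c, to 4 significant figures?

Compose boost 2: (0.201 + 0.185)/(1 + 0.201×0.185) = 0.3860/1.03719 = 0.372161
Compose boost 3: (0.349 + 0.372161)/(1 + 0.349×0.372161) = 0.721161/1.12988 = 0.6383

u ≈ 0.6383c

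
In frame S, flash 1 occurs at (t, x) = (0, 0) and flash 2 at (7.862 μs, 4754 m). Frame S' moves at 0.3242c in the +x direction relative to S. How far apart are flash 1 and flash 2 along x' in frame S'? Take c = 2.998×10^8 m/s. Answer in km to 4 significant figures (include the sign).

γ = 1/√(1 − 0.3242²) = 1.05710
Δx' = γ(Δx − vΔt) = 1.05710 × (4754 m − 0.3242×(2.998×10^8 m/s)×7.862×10^-6 s)
= 1.05710 × (3989.85 m) = 4.218 km

Δx' ≈ 4.218 km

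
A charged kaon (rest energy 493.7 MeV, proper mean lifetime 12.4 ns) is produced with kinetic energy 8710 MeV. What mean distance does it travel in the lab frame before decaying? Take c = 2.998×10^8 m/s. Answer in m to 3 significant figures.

γ = 1 + K/(m₀c²) = 1 + 8710/493.7 = 18.642
β = √(1 − 1/γ²) = 0.99856
Dilated lifetime: γτ₀ = 18.642 × 12.4 ns = 231.16 ns
d = βc·γτ₀ = 0.99856 × (2.998×10^8 m/s) × 2.3116×10^-7 s = 69.2 m

d ≈ 69.2 m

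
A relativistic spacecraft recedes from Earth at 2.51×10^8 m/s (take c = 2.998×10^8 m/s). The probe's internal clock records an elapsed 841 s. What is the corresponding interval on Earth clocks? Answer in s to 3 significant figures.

Δt ≈ 1540 s

β = v/c = 2.51×10^8 / 2.998×10^8 = 0.83722
γ = 1/√(1 − 0.83722²) = 1.8286
Time dilation: Δt = γτ₀ = 1.8286 × 841 s = 1540 s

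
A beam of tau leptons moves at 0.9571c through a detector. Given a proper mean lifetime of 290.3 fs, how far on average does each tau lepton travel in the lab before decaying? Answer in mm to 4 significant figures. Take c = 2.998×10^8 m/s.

d ≈ 0.2875 mm

γ = 1/√(1 − 0.9571²) = 3.45116
Dilated lifetime: Δt = γτ₀ = 3.45116 × 290.3 fs = 1001.87 fs
d = vΔt = 0.9571c × 1001.87 fs = 2.86939×10^8 m/s × 1.00187×10^-12 s = 0.2875 mm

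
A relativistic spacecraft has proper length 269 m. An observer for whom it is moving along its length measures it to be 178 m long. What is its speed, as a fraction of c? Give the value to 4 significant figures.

β ≈ 0.7498

γ = L₀/L = 269/178 = 1.51124
β = √(1 − 1/γ²) = 0.7498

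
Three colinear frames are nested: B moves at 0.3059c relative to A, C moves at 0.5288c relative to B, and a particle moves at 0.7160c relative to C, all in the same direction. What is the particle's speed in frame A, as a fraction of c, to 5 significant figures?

u ≈ 0.94721c

Compose boost 2: (0.5288 + 0.3059)/(1 + 0.5288×0.3059) = 0.83470/1.161760 = 0.7184789
Compose boost 3: (0.7160 + 0.7184789)/(1 + 0.7160×0.7184789) = 1.434479/1.514431 = 0.94721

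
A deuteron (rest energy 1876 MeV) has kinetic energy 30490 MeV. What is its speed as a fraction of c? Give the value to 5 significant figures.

γ = 1 + K/(m₀c²) = 1 + 30490/1876 = 17.25267
β = √(1 − 1/γ²) = 0.99832

β ≈ 0.99832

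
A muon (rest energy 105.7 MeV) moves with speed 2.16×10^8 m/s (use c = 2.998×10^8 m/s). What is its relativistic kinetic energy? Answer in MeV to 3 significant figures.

K ≈ 46.7 MeV

β = v/c = 2.16×10^8 / 2.998×10^8 = 0.72048
γ = 1/√(1 − 0.72048²) = 1.4420
K = (γ − 1)m₀c² = (1.4420 − 1) × 105.7 MeV = 0.44201 × 105.7 MeV = 46.7 MeV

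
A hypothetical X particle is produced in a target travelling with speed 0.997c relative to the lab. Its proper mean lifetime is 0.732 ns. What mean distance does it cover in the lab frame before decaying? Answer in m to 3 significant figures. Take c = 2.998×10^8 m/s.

d ≈ 2.83 m

γ = 1/√(1 − 0.997²) = 12.920
Dilated lifetime: Δt = γτ₀ = 12.920 × 0.732 ns = 9.4572 ns
d = vΔt = 0.997c × 9.4572 ns = 2.9890×10^8 m/s × 9.4572×10^-9 s = 2.83 m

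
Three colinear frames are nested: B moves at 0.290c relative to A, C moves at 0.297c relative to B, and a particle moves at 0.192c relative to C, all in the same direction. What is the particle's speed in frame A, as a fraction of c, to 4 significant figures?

Compose boost 2: (0.297 + 0.290)/(1 + 0.297×0.290) = 0.5870/1.08613 = 0.540451
Compose boost 3: (0.192 + 0.540451)/(1 + 0.192×0.540451) = 0.732451/1.10377 = 0.6636

u ≈ 0.6636c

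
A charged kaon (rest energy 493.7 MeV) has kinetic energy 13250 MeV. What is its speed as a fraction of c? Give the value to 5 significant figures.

γ = 1 + K/(m₀c²) = 1 + 13250/493.7 = 27.83816
β = √(1 − 1/γ²) = 0.99935

β ≈ 0.99935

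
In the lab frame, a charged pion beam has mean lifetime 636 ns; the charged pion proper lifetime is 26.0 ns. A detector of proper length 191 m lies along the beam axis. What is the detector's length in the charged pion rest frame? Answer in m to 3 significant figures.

L ≈ 7.81 m

Time dilation ⇒ γ = Δt/τ₀ = 636/26.0 = 24.462
Length contraction: L = L₀/γ = 191/24.462 = 7.81 m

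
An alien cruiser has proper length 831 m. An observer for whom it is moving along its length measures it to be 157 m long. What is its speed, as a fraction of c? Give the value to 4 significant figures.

β ≈ 0.9820

γ = L₀/L = 831/157 = 5.29299
β = √(1 − 1/γ²) = 0.9820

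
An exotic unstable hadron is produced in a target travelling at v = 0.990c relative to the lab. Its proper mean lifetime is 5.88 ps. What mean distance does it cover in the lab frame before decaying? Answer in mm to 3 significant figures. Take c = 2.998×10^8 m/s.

γ = 1/√(1 − 0.990²) = 7.0888
Dilated lifetime: Δt = γτ₀ = 7.0888 × 5.88 ps = 41.682 ps
d = vΔt = 0.990c × 41.682 ps = 2.9680×10^8 m/s × 4.1682×10^-11 s = 12.4 mm

d ≈ 12.4 mm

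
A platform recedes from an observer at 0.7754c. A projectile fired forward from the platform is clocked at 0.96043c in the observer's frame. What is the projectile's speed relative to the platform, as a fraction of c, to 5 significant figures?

Inverse velocity addition: u' = (u − v)/(1 − uv/c²)
= (0.96043 − 0.7754)/(1 − 0.96043×0.7754) = 0.18503/0.2552826 = 0.72480

u' ≈ 0.72480c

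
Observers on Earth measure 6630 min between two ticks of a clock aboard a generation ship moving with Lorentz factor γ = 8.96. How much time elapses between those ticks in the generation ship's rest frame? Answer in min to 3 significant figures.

γ = 8.96 (given)
Proper time: τ₀ = Δt/γ = 6630/8.96 = 740 min

τ₀ ≈ 740 min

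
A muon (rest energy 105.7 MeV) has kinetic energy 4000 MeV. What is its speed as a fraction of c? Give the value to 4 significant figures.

β ≈ 0.9997

γ = 1 + K/(m₀c²) = 1 + 4000/105.7 = 38.8430
β = √(1 − 1/γ²) = 0.9997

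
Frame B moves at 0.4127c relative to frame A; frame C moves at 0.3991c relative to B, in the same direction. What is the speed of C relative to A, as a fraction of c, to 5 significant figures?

Compose boost 2: (0.3991 + 0.4127)/(1 + 0.3991×0.4127) = 0.81180/1.164709 = 0.69700

u ≈ 0.69700c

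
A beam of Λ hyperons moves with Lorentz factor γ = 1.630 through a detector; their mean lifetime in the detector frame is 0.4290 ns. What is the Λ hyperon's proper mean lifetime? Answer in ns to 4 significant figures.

τ₀ ≈ 0.2632 ns

γ = 1.630 (given)
Proper time: τ₀ = Δt/γ = 0.4290/1.630 = 0.2632 ns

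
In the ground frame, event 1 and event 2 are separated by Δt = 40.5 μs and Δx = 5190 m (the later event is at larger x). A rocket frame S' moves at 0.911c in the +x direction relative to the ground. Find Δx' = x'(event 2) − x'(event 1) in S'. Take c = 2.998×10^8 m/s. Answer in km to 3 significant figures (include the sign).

γ = 1/√(1 − 0.911²) = 2.4248
Δx' = γ(Δx − vΔt) = 2.4248 × (5190 m − 0.911×(2.998×10^8 m/s)×40.5×10^-6 s)
= 2.4248 × (-5871.3 m) = -14.2 km

Δx' ≈ -14.2 km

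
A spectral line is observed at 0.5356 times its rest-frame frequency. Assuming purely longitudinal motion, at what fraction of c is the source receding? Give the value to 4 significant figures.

β ≈ 0.5542

f_obs/f_src = √((1−β)/(1+β)) = 0.5356  ⇒  (1−β)/(1+β) = 0.286867
β = |1 − D²|/(1 + D²) = |1 − 0.286867|/(1 + 0.286867) = 0.5542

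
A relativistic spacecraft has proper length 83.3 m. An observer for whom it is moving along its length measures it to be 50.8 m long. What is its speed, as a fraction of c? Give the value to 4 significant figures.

β ≈ 0.7925

γ = L₀/L = 83.3/50.8 = 1.63976
β = √(1 − 1/γ²) = 0.7925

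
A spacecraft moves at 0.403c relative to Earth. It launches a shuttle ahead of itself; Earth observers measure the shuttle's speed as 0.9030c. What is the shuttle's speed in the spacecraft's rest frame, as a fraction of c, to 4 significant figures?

Inverse velocity addition: u' = (u − v)/(1 − uv/c²)
= (0.9030 − 0.403)/(1 − 0.9030×0.403) = 0.5000/0.636091 = 0.7861

u' ≈ 0.7861c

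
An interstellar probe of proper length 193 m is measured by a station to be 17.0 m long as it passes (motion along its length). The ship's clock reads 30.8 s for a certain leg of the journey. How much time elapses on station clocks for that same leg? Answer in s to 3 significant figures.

Δt ≈ 350 s

Length contraction ⇒ γ = L₀/L = 193/17.0 = 11.353
Time dilation: Δt = γτ₀ = 11.353 × 30.8 s = 350 s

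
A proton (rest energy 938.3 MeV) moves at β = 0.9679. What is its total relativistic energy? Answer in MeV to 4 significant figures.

γ = 1/√(1 − 0.9679²) = 3.97874
E = γm₀c² = 3.97874 × 938.3 MeV = 3733 MeV

E ≈ 3733 MeV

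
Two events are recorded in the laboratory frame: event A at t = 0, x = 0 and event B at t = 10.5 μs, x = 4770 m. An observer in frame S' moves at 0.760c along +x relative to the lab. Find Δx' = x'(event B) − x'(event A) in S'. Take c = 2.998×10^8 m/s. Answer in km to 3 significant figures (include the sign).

γ = 1/√(1 − 0.760²) = 1.5386
Δx' = γ(Δx − vΔt) = 1.5386 × (4770 m − 0.760×(2.998×10^8 m/s)×10.5×10^-6 s)
= 1.5386 × (2377.6 m) = 3.66 km

Δx' ≈ 3.66 km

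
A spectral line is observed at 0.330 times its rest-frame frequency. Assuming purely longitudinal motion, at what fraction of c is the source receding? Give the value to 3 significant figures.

f_obs/f_src = √((1−β)/(1+β)) = 0.330  ⇒  (1−β)/(1+β) = 0.10890
β = |1 − D²|/(1 + D²) = |1 − 0.10890|/(1 + 0.10890) = 0.804

β ≈ 0.804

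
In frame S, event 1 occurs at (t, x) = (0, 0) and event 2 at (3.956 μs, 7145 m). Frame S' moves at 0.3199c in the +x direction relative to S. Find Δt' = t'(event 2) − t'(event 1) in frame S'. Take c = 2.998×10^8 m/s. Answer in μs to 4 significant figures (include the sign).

γ = 1/√(1 − 0.3199²) = 1.05546
Δt' = γ(Δt − vΔx/c²) = 1.05546 × (3.956 μs − 0.3199×7145 m / (2.998×10^8 m/s))
= 1.05546 × (-3.66803 μs) = -3.871 μs

Δt' ≈ -3.871 μs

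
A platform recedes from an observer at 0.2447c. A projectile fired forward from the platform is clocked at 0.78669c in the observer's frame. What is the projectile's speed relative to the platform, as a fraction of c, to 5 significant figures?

u' ≈ 0.67120c

Inverse velocity addition: u' = (u − v)/(1 − uv/c²)
= (0.78669 − 0.2447)/(1 − 0.78669×0.2447) = 0.54199/0.8074970 = 0.67120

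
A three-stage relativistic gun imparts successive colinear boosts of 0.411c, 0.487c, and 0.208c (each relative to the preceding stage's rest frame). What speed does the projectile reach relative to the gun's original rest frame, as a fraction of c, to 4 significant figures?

Compose boost 2: (0.487 + 0.411)/(1 + 0.487×0.411) = 0.8980/1.20016 = 0.748235
Compose boost 3: (0.208 + 0.748235)/(1 + 0.208×0.748235) = 0.956235/1.15563 = 0.8275

u ≈ 0.8275c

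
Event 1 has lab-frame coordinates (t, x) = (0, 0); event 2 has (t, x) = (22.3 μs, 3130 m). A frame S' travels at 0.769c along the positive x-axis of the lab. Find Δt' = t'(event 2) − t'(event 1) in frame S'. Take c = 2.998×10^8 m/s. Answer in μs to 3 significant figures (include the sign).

γ = 1/√(1 − 0.769²) = 1.5643
Δt' = γ(Δt − vΔx/c²) = 1.5643 × (22.3 μs − 0.769×3130 m / (2.998×10^8 m/s))
= 1.5643 × (14.271 μs) = 22.3 μs

Δt' ≈ 22.3 μs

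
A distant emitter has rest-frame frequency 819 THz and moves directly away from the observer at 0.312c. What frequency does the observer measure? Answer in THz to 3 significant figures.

Relativistic Doppler: f_obs = f_src √((1−β)/(1+β))
= 819 × √(0.68800/1.3120) = 819 × 0.72415 = 593 THz

f_obs ≈ 593 THz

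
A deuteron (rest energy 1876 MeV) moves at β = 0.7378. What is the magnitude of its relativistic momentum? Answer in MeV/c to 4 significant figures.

p ≈ 2050 MeV/c

γ = 1/√(1 − 0.7378²) = 1.48144
p = γβm₀c = 1.48144 × 0.7378 × 1876 MeV/c = 2050 MeV/c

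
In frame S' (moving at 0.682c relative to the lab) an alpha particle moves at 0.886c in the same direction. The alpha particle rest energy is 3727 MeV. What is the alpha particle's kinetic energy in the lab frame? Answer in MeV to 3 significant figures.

K ≈ 13900 MeV

u_lab = (0.886 + 0.682)/(1 + 0.886×0.682) = 0.977403
γ = 1/√(1 − 0.977403²) = 4.7307
K = (γ − 1)m₀c² = (4.7307 − 1) × 3727 = 3.7307 × 3727 = 13900 MeV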